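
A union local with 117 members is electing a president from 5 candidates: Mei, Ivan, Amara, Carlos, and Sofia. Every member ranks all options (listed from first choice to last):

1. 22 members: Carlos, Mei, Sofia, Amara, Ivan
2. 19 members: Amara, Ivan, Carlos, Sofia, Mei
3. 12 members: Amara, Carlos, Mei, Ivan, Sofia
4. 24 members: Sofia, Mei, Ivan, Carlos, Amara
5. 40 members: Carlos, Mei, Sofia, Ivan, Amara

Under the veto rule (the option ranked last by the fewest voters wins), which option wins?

Last-place votes: Mei 19, Ivan 22, Amara 64, Carlos 0, Sofia 12.
Carlos is ranked last by the fewest voters, so Carlos wins.

Carlos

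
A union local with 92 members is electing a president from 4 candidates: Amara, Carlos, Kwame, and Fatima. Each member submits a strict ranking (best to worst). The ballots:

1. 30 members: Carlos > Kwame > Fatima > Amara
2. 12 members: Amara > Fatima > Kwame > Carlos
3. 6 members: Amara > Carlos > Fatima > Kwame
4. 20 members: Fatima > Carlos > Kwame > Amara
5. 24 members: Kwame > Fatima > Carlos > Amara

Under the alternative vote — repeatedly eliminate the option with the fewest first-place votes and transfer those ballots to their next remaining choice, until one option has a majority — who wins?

Round 1: Amara 18, Carlos 30, Kwame 24, Fatima 20. Eliminate Amara.
Round 2: Carlos 36, Kwame 24, Fatima 32. Eliminate Kwame.
Round 3: Carlos 36, Fatima 56. Fatima has a majority.

Fatima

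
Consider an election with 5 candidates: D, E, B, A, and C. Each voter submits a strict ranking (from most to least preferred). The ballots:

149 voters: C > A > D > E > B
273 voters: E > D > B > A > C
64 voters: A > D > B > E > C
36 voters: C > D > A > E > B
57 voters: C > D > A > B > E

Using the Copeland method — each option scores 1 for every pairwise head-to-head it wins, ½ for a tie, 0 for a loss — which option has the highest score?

D

D: beats E, B, A, and C → score 4.
E: beats B and C; loses to D and A → score 2.
B: beats C; loses to D, E, and A → score 1.
A: beats E, B, and C; loses to D → score 3.
C: loses to D, E, B, and A → score 0.
D has the best pairwise record.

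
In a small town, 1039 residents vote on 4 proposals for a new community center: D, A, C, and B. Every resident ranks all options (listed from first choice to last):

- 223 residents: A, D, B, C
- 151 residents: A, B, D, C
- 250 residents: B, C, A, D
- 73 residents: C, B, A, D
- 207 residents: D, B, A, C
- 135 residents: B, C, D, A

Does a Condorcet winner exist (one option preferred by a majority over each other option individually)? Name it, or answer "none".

B vs D: 609–430 for B.
B vs A: 665–374 for B.
B vs C: 966–73 for B.
B beats every other option head-to-head.

B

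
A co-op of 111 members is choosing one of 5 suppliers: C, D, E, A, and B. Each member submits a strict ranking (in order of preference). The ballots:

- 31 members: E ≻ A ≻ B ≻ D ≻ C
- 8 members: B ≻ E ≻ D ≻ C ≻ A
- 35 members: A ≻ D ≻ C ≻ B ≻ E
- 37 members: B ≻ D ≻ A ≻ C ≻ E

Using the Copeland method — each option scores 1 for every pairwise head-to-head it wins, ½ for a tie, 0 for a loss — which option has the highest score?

A

C: beats E; loses to D, A, and B → score 1.
D: beats C and E; loses to A and B → score 2.
E: loses to C, D, A, and B → score 0.
A: beats C, D, E, and B → score 4.
B: beats C, D, and E; loses to A → score 3.
A has the best pairwise record.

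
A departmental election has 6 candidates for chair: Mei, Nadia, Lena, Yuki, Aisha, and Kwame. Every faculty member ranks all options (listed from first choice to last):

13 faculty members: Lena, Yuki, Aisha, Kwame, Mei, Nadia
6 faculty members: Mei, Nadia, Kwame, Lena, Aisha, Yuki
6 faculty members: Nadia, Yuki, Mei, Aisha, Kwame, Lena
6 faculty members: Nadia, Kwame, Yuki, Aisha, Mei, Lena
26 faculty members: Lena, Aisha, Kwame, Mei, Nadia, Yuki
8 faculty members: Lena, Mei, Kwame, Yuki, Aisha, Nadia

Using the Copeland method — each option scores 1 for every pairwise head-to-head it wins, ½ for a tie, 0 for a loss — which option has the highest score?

Mei: beats Nadia and Yuki; loses to Lena, Aisha, and Kwame → score 2.
Nadia: beats Yuki; loses to Mei, Lena, Aisha, and Kwame → score 1.
Lena: beats Mei, Nadia, Yuki, Aisha, and Kwame → score 5.
Yuki: beats Aisha; loses to Mei, Nadia, Lena, and Kwame → score 1.
Aisha: beats Mei, Nadia, and Kwame; loses to Lena and Yuki → score 3.
Kwame: beats Mei, Nadia, and Yuki; loses to Lena and Aisha → score 3.
Lena has the best pairwise record.

Lena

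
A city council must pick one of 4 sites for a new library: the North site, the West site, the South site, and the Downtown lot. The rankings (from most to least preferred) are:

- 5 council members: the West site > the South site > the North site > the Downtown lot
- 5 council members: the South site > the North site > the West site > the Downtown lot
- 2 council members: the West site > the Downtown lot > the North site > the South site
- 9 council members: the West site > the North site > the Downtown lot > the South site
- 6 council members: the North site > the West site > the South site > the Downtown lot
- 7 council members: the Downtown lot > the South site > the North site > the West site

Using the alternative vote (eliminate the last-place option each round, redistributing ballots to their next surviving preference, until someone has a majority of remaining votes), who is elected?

the North site

Round 1: the North site 6, the West site 16, the South site 5, the Downtown lot 7. Eliminate the South site.
Round 2: the North site 11, the West site 16, the Downtown lot 7. Eliminate the Downtown lot.
Round 3: the North site 18, the West site 16. The North site has a majority.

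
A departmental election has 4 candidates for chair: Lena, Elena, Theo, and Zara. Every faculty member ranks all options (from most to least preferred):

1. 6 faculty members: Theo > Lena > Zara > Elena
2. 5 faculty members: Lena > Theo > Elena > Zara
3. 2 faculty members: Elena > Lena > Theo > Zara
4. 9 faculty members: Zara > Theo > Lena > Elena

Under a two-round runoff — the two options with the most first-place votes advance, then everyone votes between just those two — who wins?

Theo

Round 1 first-place votes: Lena 5, Elena 2, Theo 6, Zara 9.
Zara and Theo advance.
Runoff: Zara is preferred to Theo by 9 voters; Theo by 13.
Theo wins the runoff.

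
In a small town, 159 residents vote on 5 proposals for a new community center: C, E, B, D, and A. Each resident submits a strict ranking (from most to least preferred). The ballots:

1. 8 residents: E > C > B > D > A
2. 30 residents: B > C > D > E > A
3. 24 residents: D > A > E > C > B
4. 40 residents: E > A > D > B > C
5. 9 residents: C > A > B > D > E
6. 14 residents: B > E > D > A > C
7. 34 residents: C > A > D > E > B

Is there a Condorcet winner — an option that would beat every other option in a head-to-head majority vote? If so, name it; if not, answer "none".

Checking pairwise contests:
E beats C 86–73.
D beats E 97–62.
E beats B 106–53.
C beats D 81–78.
C beats A 81–78.
Every option loses at least one head-to-head, so there is no Condorcet winner.

none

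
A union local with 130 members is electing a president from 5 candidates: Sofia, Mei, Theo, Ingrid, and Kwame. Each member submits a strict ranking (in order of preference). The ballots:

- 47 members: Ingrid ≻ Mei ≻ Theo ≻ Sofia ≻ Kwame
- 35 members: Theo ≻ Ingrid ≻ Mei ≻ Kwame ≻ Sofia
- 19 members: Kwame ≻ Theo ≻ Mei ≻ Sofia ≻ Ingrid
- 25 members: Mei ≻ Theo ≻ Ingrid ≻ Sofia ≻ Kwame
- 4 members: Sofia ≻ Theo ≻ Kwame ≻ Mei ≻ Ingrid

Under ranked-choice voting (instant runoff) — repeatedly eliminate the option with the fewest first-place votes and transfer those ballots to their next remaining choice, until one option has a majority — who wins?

Round 1: Sofia 4, Mei 25, Theo 35, Ingrid 47, Kwame 19. Eliminate Sofia.
Round 2: Mei 25, Theo 39, Ingrid 47, Kwame 19. Eliminate Kwame.
Round 3: Mei 25, Theo 58, Ingrid 47. Eliminate Mei.
Round 4: Theo 83, Ingrid 47. Theo has a majority.

Theo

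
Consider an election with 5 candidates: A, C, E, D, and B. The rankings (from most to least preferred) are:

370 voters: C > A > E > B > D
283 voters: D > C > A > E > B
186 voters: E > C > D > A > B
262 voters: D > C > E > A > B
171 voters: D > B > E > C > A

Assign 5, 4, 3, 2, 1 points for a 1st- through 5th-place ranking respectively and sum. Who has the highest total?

C

A: 370·4 + 283·3 + 186·2 + 262·2 + 171·1 = 3396
C: 370·5 + 283·4 + 186·4 + 262·4 + 171·2 = 5116
E: 370·3 + 283·2 + 186·5 + 262·3 + 171·3 = 3905
D: 370·1 + 283·5 + 186·3 + 262·5 + 171·5 = 4508
B: 370·2 + 283·1 + 186·1 + 262·1 + 171·4 = 2155
C has the highest Borda score (5116).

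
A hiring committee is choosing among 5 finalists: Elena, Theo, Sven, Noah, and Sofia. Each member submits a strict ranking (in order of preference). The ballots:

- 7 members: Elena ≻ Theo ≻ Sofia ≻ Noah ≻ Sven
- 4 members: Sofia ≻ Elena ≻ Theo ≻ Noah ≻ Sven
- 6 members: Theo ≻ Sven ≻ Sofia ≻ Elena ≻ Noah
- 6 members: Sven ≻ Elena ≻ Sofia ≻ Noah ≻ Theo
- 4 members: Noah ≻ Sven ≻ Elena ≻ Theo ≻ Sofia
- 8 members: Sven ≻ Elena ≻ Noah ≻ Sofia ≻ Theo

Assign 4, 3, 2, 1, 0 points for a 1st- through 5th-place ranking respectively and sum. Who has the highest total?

Elena: 7·4 + 4·3 + 6·1 + 6·3 + 4·2 + 8·3 = 96
Theo: 7·3 + 4·2 + 6·4 + 6·0 + 4·1 + 8·0 = 57
Sven: 7·0 + 4·0 + 6·3 + 6·4 + 4·3 + 8·4 = 86
Noah: 7·1 + 4·1 + 6·0 + 6·1 + 4·4 + 8·2 = 49
Sofia: 7·2 + 4·4 + 6·2 + 6·2 + 4·0 + 8·1 = 62
Elena has the highest Borda score (96).

Elena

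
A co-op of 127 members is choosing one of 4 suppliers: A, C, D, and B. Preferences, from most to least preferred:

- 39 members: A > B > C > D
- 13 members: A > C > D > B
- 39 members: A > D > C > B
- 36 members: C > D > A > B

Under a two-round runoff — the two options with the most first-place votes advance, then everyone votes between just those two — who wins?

Round 1 first-place votes: A 91, C 36, D 0, B 0.
A and C advance.
Runoff: A is preferred to C by 91 voters; C by 36.
A wins the runoff.

A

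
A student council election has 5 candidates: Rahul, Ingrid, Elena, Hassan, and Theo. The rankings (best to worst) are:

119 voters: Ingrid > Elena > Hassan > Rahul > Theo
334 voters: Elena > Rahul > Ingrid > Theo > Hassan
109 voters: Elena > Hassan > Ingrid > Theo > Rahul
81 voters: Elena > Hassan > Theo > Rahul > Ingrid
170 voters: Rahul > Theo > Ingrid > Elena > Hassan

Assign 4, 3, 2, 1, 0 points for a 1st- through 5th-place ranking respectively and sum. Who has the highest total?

Elena

Rahul: 119·1 + 334·3 + 109·0 + 81·1 + 170·4 = 1882
Ingrid: 119·4 + 334·2 + 109·2 + 81·0 + 170·2 = 1702
Elena: 119·3 + 334·4 + 109·4 + 81·4 + 170·1 = 2623
Hassan: 119·2 + 334·0 + 109·3 + 81·3 + 170·0 = 808
Theo: 119·0 + 334·1 + 109·1 + 81·2 + 170·3 = 1115
Elena has the highest Borda score (2623).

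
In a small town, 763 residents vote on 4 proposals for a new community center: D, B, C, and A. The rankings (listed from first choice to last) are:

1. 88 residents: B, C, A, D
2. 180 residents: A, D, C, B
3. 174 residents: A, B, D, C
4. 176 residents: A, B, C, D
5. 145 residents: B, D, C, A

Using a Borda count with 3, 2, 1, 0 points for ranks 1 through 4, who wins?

A

D: 88·0 + 180·2 + 174·1 + 176·0 + 145·2 = 824
B: 88·3 + 180·0 + 174·2 + 176·2 + 145·3 = 1399
C: 88·2 + 180·1 + 174·0 + 176·1 + 145·1 = 677
A: 88·1 + 180·3 + 174·3 + 176·3 + 145·0 = 1678
A has the highest Borda score (1678).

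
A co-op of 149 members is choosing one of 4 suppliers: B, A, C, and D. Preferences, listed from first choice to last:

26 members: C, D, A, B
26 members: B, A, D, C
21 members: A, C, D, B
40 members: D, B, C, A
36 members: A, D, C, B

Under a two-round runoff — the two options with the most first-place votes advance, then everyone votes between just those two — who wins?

A

Round 1 first-place votes: B 26, A 57, C 26, D 40.
A and D advance.
Runoff: A is preferred to D by 83 voters; D by 66.
A wins the runoff.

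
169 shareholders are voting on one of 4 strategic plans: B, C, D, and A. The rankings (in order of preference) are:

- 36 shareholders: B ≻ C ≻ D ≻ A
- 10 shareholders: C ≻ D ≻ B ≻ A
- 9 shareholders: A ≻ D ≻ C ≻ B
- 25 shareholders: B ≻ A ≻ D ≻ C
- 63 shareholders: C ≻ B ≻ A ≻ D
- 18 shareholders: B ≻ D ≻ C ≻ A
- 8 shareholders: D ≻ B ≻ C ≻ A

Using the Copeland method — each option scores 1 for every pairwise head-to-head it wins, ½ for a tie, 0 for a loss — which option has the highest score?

B

B: beats C, D, and A → score 3.
C: beats D and A; loses to B → score 2.
D: loses to B, C, and A → score 0.
A: beats D; loses to B and C → score 1.
B has the best pairwise record.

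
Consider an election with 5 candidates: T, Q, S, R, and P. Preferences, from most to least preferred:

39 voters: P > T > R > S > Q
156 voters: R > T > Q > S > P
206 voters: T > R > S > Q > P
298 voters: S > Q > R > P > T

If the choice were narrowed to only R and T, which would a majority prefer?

R

Voters preferring R to T: 454; preferring T to R: 245.
R wins the head-to-head.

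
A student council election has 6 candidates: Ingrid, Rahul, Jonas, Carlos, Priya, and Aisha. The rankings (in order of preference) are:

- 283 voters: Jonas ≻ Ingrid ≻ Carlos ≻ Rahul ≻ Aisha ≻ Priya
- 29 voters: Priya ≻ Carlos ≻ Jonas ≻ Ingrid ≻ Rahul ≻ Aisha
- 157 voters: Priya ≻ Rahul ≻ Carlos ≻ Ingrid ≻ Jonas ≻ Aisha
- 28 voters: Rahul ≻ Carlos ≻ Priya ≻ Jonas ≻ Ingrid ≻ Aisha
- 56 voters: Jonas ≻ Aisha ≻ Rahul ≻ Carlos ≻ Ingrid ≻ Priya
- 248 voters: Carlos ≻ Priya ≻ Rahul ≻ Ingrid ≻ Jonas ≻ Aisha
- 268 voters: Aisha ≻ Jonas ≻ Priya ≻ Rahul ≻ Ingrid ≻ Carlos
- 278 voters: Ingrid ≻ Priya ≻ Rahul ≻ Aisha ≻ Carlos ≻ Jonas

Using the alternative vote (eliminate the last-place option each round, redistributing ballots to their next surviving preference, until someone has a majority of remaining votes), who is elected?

Carlos

Round 1: Ingrid 278, Rahul 28, Jonas 339, Carlos 248, Priya 186, Aisha 268. Eliminate Rahul.
Round 2: Ingrid 278, Jonas 339, Carlos 276, Priya 186, Aisha 268. Eliminate Priya.
Round 3: Ingrid 278, Jonas 339, Carlos 462, Aisha 268. Eliminate Aisha.
Round 4: Ingrid 278, Jonas 607, Carlos 462. Eliminate Ingrid.
Round 5: Jonas 607, Carlos 740. Carlos has a majority.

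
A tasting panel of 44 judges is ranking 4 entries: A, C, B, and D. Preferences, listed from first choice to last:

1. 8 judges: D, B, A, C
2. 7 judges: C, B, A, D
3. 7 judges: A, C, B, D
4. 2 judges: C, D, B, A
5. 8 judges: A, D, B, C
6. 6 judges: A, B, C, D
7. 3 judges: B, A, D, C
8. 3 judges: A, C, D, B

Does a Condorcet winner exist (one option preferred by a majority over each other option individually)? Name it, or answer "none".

A

A vs C: 35–9 for A.
A vs B: 24–20 for A.
A vs D: 34–10 for A.
A beats every other option head-to-head.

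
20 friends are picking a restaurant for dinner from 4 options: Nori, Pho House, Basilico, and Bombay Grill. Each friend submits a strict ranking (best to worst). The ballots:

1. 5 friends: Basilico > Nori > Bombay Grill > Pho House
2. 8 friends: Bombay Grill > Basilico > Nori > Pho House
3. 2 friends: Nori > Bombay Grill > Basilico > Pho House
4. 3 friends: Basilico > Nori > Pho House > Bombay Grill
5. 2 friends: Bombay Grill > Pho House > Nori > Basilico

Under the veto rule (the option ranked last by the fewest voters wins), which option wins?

Nori

Last-place votes: Nori 0, Pho House 15, Basilico 2, Bombay Grill 3.
Nori is ranked last by the fewest voters, so Nori wins.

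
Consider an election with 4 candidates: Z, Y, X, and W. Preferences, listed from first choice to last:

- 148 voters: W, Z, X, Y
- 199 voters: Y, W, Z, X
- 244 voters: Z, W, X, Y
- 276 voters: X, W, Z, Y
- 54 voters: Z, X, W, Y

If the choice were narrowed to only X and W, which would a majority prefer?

Voters preferring X to W: 330; preferring W to X: 591.
W wins the head-to-head.

W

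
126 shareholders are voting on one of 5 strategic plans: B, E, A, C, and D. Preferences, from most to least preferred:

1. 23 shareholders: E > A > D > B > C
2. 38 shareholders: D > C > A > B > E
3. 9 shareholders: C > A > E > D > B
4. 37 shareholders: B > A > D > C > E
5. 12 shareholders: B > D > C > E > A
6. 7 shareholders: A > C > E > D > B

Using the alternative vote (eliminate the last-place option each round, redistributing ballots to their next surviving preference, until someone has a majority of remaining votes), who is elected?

Round 1: B 49, E 23, A 7, C 9, D 38. Eliminate A.
Round 2: B 49, E 23, C 16, D 38. Eliminate C.
Round 3: B 49, E 39, D 38. Eliminate D.
Round 4: B 87, E 39. B has a majority.

B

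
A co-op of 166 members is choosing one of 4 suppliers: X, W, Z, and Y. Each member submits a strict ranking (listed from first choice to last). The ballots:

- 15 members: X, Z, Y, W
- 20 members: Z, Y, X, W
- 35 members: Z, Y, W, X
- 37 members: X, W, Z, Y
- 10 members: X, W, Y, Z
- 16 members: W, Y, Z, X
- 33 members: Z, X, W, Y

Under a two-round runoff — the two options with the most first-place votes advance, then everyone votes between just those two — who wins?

Round 1 first-place votes: X 62, W 16, Z 88, Y 0.
Z and X advance.
Runoff: Z is preferred to X by 104 voters; X by 62.
Z wins the runoff.

Z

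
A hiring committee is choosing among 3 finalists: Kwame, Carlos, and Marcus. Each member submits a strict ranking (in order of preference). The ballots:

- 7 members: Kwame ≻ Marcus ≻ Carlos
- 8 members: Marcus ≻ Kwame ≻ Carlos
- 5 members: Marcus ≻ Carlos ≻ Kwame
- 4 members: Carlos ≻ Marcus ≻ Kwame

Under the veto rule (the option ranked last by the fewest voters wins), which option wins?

Marcus

Last-place votes: Kwame 9, Carlos 15, Marcus 0.
Marcus is ranked last by the fewest voters, so Marcus wins.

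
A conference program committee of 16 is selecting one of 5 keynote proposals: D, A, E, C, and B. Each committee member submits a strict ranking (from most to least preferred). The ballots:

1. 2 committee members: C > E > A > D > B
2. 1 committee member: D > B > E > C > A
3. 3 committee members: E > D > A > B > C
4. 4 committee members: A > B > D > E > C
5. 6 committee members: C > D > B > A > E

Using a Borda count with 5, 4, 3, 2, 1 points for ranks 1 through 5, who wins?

D: 2·2 + 1·5 + 3·4 + 4·3 + 6·4 = 57
A: 2·3 + 1·1 + 3·3 + 4·5 + 6·2 = 48
E: 2·4 + 1·3 + 3·5 + 4·2 + 6·1 = 40
C: 2·5 + 1·2 + 3·1 + 4·1 + 6·5 = 49
B: 2·1 + 1·4 + 3·2 + 4·4 + 6·3 = 46
D has the highest Borda score (57).

D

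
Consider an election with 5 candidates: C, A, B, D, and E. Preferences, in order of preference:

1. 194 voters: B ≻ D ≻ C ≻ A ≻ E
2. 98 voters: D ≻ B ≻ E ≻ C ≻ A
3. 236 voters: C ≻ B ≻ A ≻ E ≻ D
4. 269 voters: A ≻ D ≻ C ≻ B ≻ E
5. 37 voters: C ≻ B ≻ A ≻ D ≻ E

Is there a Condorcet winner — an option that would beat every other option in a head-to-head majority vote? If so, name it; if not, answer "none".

none

Checking pairwise contests:
D beats C 561–273.
C beats A 565–269.
C beats B 542–292.
A beats D 542–292.
C beats E 736–98.
Every option loses at least one head-to-head, so there is no Condorcet winner.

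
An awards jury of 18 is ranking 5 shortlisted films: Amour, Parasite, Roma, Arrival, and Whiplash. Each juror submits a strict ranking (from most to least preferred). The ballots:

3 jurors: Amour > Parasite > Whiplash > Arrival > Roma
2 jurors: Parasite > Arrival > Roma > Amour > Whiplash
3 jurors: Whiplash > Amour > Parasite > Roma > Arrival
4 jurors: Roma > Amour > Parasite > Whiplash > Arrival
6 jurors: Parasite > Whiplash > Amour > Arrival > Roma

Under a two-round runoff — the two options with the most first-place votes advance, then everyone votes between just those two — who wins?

Parasite

Round 1 first-place votes: Amour 3, Parasite 8, Roma 4, Arrival 0, Whiplash 3.
Parasite and Roma advance.
Runoff: Parasite is preferred to Roma by 14 voters; Roma by 4.
Parasite wins the runoff.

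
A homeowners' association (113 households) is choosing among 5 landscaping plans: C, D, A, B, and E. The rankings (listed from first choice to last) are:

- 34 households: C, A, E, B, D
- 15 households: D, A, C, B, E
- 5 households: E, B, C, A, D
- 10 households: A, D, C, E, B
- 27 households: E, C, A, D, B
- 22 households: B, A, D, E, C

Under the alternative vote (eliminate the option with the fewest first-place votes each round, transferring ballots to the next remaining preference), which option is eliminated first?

Round 1: C 34, D 15, A 10, B 22, E 32. Eliminate A.

A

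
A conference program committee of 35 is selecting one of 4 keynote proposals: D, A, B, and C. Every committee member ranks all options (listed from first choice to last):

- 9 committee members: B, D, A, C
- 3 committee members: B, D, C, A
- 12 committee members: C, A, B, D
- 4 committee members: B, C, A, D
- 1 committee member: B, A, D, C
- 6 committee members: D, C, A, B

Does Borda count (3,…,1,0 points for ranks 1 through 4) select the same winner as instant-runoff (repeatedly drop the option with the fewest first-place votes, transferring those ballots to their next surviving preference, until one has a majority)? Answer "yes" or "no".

Borda — scores: D 43, A 45, B 63, C 59. Winner: B.
Instant-runoff — R1 D 6, A 0, B 17, C 12 (A out); R2 D 6, B 17, C 12 (D out); R3 B 17, C 18 (C winner). Winner: C.
The two methods disagree.

no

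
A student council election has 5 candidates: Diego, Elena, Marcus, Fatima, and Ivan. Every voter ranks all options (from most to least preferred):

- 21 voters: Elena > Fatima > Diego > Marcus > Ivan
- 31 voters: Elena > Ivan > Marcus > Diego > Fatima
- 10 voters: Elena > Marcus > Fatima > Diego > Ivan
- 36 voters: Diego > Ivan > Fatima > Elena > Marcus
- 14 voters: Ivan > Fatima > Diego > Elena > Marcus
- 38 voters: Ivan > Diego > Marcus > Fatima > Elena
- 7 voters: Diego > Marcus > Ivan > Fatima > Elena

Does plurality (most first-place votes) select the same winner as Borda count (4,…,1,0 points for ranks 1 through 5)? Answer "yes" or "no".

no

Plurality — first-place votes: Diego 43, Elena 62, Marcus 0, Fatima 0, Ivan 52. Winner: Elena.
Borda — scores: Diego 397, Elena 298, Marcus 210, Fatima 242, Ivan 423. Winner: Ivan.
The two methods disagree.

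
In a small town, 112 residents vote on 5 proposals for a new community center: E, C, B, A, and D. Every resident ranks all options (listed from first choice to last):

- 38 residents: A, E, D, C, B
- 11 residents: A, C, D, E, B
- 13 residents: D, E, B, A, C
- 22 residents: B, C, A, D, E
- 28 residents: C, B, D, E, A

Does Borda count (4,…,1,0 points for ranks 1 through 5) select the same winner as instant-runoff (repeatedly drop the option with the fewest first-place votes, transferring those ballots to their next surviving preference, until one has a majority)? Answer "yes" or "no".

no

Borda — scores: E 192, C 249, B 198, A 253, D 228. Winner: A.
Instant-runoff — R1 E 0, C 28, B 22, A 49, D 13 (E out); R2 C 28, B 22, A 49, D 13 (D out); R3 C 28, B 35, A 49 (C out); R4 B 63, A 49 (B winner). Winner: B.
The two methods disagree.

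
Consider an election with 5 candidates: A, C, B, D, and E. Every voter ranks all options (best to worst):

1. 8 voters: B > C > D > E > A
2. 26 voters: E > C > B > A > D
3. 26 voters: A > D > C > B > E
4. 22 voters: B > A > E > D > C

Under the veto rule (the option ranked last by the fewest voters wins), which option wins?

Last-place votes: A 8, C 22, B 0, D 26, E 26.
B is ranked last by the fewest voters, so B wins.

B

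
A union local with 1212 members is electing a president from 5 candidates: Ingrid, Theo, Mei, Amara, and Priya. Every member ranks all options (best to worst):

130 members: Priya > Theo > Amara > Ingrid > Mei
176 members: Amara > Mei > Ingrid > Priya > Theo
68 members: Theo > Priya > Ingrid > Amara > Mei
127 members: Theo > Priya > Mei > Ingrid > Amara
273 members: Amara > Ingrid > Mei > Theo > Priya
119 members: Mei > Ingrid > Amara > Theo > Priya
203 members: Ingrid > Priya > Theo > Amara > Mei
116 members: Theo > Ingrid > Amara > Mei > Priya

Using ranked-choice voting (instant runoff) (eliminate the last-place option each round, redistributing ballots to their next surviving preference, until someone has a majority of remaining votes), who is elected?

Round 1: Ingrid 203, Theo 311, Mei 119, Amara 449, Priya 130. Eliminate Mei.
Round 2: Ingrid 322, Theo 311, Amara 449, Priya 130. Eliminate Priya.
Round 3: Ingrid 322, Theo 441, Amara 449. Eliminate Ingrid.
Round 4: Theo 644, Amara 568. Theo has a majority.

Theo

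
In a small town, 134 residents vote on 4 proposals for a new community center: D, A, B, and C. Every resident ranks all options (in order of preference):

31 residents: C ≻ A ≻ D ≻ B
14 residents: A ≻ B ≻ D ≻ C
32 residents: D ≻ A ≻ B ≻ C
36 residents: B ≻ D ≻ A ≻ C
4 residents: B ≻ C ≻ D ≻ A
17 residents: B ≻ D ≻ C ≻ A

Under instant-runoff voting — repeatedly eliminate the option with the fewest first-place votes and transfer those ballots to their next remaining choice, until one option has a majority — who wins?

Round 1: D 32, A 14, B 57, C 31. Eliminate A.
Round 2: D 32, B 71, C 31. B has a majority.

B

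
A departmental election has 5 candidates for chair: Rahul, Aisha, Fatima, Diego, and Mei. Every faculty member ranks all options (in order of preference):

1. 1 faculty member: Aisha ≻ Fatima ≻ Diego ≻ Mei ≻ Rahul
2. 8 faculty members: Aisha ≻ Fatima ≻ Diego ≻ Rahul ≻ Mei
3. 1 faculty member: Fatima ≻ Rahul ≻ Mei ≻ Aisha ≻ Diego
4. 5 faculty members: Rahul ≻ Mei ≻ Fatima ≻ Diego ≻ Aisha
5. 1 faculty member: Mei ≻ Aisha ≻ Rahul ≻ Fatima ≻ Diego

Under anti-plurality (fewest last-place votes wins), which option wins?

Last-place votes: Rahul 1, Aisha 5, Fatima 0, Diego 2, Mei 8.
Fatima is ranked last by the fewest voters, so Fatima wins.

Fatima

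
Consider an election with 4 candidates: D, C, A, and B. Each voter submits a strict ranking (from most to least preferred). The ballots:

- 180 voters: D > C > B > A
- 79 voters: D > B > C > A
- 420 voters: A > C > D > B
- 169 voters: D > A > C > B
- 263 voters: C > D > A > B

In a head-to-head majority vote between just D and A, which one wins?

D

Voters preferring D to A: 691; preferring A to D: 420.
D wins the head-to-head.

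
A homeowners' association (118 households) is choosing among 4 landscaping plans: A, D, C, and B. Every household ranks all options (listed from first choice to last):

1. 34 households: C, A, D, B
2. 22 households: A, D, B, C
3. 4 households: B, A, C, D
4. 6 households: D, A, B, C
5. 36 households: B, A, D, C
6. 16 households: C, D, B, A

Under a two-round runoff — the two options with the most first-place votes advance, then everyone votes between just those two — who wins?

B

Round 1 first-place votes: A 22, D 6, C 50, B 40.
C and B advance.
Runoff: C is preferred to B by 50 voters; B by 68.
B wins the runoff.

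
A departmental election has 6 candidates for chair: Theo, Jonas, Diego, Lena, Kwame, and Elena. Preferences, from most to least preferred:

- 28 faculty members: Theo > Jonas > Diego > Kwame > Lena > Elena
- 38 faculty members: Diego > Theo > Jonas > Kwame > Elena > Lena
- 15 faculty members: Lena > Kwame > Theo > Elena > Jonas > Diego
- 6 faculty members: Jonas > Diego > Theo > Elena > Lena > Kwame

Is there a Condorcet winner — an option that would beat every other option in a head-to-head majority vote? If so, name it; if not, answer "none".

Checking pairwise contests:
Diego beats Theo 44–43.
Theo beats Jonas 81–6.
Jonas beats Diego 49–38.
Theo beats Lena 72–15.
Theo beats Kwame 72–15.
Theo beats Elena 87–0.
Every option loses at least one head-to-head, so there is no Condorcet winner.

none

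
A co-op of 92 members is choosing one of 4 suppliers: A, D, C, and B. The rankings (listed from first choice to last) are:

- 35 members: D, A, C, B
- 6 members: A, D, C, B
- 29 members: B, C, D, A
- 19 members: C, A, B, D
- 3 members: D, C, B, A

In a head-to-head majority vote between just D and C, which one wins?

C

Voters preferring D to C: 44; preferring C to D: 48.
C wins the head-to-head.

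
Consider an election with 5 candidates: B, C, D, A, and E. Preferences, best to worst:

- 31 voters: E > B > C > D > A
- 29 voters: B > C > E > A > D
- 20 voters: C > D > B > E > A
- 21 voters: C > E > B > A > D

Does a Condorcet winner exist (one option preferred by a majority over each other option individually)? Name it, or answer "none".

none

Checking pairwise contests:
E beats B 52–49.
B beats C 60–41.
B beats D 81–20.
B beats A 101–0.
C beats E 70–31.
Every option loses at least one head-to-head, so there is no Condorcet winner.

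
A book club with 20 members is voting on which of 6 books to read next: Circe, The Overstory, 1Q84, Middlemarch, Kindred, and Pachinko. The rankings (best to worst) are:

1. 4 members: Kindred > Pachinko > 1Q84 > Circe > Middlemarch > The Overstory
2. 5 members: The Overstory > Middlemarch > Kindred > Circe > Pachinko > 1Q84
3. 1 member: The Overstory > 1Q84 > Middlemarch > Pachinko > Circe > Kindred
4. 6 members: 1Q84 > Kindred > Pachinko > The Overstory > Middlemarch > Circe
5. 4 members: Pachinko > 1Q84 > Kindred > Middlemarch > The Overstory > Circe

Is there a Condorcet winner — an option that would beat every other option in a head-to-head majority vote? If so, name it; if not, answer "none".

Checking pairwise contests:
The Overstory beats Circe 16–4.
1Q84 beats The Overstory 14–6.
Pachinko beats 1Q84 13–7.
The Overstory beats Middlemarch 12–8.
1Q84 beats Kindred 11–9.
Kindred beats Pachinko 15–5.
Every option loses at least one head-to-head, so there is no Condorcet winner.

none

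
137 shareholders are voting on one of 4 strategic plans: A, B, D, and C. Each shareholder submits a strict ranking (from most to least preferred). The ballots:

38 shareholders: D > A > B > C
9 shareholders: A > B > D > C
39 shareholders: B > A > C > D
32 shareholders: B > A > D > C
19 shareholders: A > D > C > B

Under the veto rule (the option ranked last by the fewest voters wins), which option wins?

A

Last-place votes: A 0, B 19, D 39, C 79.
A is ranked last by the fewest voters, so A wins.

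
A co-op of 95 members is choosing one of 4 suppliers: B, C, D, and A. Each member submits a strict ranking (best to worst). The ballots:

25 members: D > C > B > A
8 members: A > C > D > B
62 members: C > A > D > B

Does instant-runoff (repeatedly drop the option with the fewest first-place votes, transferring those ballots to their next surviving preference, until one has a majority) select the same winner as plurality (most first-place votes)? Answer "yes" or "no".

yes

Instant-runoff — R1 B 0, C 62, D 25, A 8 (C winner). Winner: C.
Plurality — first-place votes: B 0, C 62, D 25, A 8. Winner: C.
The two methods agree.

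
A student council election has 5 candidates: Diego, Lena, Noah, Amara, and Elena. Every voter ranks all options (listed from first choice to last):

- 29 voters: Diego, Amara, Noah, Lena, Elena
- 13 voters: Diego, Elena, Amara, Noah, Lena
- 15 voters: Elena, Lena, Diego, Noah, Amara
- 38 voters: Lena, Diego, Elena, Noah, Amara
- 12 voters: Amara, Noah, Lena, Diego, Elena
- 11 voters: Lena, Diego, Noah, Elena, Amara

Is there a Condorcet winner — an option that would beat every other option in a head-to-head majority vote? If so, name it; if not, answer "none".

Lena

Lena vs Diego: 76–42 for Lena.
Lena vs Noah: 64–54 for Lena.
Lena vs Amara: 64–54 for Lena.
Lena vs Elena: 90–28 for Lena.
Lena beats every other option head-to-head.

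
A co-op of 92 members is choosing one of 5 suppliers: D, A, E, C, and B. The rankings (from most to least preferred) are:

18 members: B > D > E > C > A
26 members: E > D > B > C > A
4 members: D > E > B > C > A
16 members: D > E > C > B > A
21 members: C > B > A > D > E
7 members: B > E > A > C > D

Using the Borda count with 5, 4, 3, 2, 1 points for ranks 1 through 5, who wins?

B

D: 18·4 + 26·4 + 4·5 + 16·5 + 21·2 + 7·1 = 325
A: 18·1 + 26·1 + 4·1 + 16·1 + 21·3 + 7·3 = 148
E: 18·3 + 26·5 + 4·4 + 16·4 + 21·1 + 7·4 = 313
C: 18·2 + 26·2 + 4·2 + 16·3 + 21·5 + 7·2 = 263
B: 18·5 + 26·3 + 4·3 + 16·2 + 21·4 + 7·5 = 331
B has the highest Borda score (331).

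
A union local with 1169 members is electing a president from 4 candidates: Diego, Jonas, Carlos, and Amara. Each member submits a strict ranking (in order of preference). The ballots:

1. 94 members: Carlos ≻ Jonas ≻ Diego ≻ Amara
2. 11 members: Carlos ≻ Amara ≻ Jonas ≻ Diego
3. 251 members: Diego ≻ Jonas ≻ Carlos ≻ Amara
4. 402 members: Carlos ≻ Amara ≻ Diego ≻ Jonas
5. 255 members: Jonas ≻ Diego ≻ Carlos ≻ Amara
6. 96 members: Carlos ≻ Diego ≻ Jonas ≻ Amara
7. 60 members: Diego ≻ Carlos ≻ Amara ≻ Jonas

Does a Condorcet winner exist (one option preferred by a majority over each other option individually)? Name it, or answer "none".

Carlos vs Diego: 603–566 for Carlos.
Carlos vs Jonas: 663–506 for Carlos.
Carlos vs Amara: 1169–0 for Carlos.
Carlos beats every other option head-to-head.

Carlos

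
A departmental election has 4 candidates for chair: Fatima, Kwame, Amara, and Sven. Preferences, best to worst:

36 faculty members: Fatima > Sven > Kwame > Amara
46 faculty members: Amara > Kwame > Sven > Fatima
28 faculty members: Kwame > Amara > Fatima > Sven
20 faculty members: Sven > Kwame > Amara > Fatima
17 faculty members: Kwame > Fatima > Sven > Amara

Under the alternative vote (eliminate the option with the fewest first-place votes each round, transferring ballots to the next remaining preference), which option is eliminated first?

Sven

Round 1: Fatima 36, Kwame 45, Amara 46, Sven 20. Eliminate Sven.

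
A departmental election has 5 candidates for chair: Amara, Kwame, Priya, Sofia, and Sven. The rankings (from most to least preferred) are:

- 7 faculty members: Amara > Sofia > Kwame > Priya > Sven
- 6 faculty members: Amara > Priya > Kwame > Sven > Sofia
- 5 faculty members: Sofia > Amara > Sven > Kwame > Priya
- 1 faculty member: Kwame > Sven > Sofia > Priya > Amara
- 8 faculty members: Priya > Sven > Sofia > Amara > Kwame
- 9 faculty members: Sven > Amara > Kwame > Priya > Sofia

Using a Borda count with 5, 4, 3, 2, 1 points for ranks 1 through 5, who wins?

Amara

Amara: 7·5 + 6·5 + 5·4 + 1·1 + 8·2 + 9·4 = 138
Kwame: 7·3 + 6·3 + 5·2 + 1·5 + 8·1 + 9·3 = 89
Priya: 7·2 + 6·4 + 5·1 + 1·2 + 8·5 + 9·2 = 103
Sofia: 7·4 + 6·1 + 5·5 + 1·3 + 8·3 + 9·1 = 95
Sven: 7·1 + 6·2 + 5·3 + 1·4 + 8·4 + 9·5 = 115
Amara has the highest Borda score (138).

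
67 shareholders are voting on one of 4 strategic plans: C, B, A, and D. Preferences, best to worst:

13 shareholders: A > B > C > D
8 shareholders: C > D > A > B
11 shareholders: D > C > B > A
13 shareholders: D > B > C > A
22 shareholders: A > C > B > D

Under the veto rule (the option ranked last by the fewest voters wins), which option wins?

C

Last-place votes: C 0, B 8, A 24, D 35.
C is ranked last by the fewest voters, so C wins.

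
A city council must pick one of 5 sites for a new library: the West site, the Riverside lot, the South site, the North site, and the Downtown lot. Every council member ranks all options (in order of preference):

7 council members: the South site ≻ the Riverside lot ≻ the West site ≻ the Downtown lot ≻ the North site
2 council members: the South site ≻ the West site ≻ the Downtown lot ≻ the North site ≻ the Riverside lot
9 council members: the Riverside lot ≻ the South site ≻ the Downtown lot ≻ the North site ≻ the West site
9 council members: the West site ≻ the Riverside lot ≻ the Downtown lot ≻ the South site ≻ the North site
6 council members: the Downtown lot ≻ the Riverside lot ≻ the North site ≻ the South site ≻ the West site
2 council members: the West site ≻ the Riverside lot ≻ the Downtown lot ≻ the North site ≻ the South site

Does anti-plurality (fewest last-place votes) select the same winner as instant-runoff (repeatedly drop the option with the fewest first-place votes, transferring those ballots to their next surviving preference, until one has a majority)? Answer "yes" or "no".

Anti-plurality — last-place votes: the West site 15, the Riverside lot 2, the South site 2, the North site 16, the Downtown lot 0. Winner: the Downtown lot.
Instant-runoff — R1 the West site 11, the Riverside lot 9, the South site 9, the North site 0, the Downtown lot 6 (the North site out); R2 the West site 11, the Riverside lot 9, the South site 9, the Downtown lot 6 (the Downtown lot out); R3 the West site 11, the Riverside lot 15, the South site 9 (the South site out); R4 the West site 13, the Riverside lot 22 (the Riverside lot winner). Winner: the Riverside lot.
The two methods disagree.

no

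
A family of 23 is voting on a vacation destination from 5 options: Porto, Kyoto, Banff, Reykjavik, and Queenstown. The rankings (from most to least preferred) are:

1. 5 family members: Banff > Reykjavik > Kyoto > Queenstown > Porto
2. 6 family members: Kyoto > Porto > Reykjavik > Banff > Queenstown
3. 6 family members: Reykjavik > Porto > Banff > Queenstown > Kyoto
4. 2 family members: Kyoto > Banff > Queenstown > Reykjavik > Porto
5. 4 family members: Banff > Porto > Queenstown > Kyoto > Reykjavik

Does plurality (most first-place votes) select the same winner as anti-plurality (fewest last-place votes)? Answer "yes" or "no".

Plurality — first-place votes: Porto 0, Kyoto 8, Banff 9, Reykjavik 6, Queenstown 0. Winner: Banff.
Anti-plurality — last-place votes: Porto 7, Kyoto 6, Banff 0, Reykjavik 4, Queenstown 6. Winner: Banff.
The two methods agree.

yes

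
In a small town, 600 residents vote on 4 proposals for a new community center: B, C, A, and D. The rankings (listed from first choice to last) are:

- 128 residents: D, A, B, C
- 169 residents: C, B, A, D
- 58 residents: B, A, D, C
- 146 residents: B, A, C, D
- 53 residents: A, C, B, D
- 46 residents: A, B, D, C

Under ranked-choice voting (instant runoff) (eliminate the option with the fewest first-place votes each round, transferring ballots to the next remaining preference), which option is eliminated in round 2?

Round 1: B 204, C 169, A 99, D 128. Eliminate A.
Round 2: B 250, C 222, D 128. Eliminate D.

D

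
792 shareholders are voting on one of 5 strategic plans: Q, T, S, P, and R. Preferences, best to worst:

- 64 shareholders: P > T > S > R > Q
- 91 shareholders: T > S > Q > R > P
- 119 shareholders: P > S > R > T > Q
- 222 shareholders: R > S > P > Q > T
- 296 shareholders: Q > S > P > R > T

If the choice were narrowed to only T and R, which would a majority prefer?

Voters preferring T to R: 155; preferring R to T: 637.
R wins the head-to-head.

R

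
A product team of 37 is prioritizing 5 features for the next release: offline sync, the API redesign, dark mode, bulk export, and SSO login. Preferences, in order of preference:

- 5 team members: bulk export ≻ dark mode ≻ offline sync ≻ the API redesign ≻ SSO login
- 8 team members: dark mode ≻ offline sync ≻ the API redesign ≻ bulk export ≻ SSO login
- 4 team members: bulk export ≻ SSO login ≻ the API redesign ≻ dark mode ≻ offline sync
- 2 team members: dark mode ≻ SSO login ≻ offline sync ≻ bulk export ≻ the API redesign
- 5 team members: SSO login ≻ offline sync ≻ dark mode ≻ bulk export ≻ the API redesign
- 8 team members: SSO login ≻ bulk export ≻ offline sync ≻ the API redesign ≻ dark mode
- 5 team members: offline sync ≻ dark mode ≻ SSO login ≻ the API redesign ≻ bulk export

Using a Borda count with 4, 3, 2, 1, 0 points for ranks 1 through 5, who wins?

offline sync

offline sync: 5·2 + 8·3 + 4·0 + 2·2 + 5·3 + 8·2 + 5·4 = 89
the API redesign: 5·1 + 8·2 + 4·2 + 2·0 + 5·0 + 8·1 + 5·1 = 42
dark mode: 5·3 + 8·4 + 4·1 + 2·4 + 5·2 + 8·0 + 5·3 = 84
bulk export: 5·4 + 8·1 + 4·4 + 2·1 + 5·1 + 8·3 + 5·0 = 75
SSO login: 5·0 + 8·0 + 4·3 + 2·3 + 5·4 + 8·4 + 5·2 = 80
offline sync has the highest Borda score (89).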